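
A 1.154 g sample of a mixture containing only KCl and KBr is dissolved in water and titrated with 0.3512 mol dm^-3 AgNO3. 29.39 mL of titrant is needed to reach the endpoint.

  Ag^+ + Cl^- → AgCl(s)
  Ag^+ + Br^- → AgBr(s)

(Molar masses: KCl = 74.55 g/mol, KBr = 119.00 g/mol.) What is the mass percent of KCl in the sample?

n(AgNO3) = 0.02939 × 0.3512 = 0.01032 mol
Let x = n(KCl), y = n(KBr).
Titrant: 1x + 1y = 0.01032;  mass: 74.55x + 119.00y = 1.154
Solving, x = 1.671 × 10^-3 mol, y = 8.650 × 10^-3 mol
mass of KCl = 1.671 × 10^-3 × 74.55 = 0.1246 g
% KCl = 0.1246 / 1.154 × 100 = 10.80 %

10.80 %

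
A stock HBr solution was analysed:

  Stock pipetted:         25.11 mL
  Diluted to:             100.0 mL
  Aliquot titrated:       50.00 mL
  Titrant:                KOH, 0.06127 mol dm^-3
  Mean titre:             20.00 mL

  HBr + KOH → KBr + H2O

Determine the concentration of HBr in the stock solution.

n(KOH) = 0.02000 × 0.06127 = 1.225 × 10^-3 mol
n(HBr) in the aliquot = 1.225 × 10^-3 mol (1:1 ratio)
[HBr]_dilute = 1.225 × 10^-3 / 0.05000 = 0.02451 mol/L
Dilution factor = 100.0 / 25.11 = 3.982
[HBr]_stock = 0.02451 × 3.982 = 0.09760 mol/L

0.09760 mol/L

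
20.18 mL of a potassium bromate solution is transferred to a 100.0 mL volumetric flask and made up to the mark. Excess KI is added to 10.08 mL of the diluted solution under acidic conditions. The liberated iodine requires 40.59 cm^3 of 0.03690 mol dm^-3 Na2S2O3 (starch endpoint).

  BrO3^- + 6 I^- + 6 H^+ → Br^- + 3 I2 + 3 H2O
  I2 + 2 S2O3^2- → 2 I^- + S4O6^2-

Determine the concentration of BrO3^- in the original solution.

n(S2O3^2-) = 0.04059 × 0.03690 = 1.498 × 10^-3 mol
n(I2) = n(S2O3^2-)/2 = 7.489 × 10^-4 mol
From the 1:3 ratio, n(BrO3^-) in the aliquot = 1/3 × 7.489 × 10^-4 = 2.496 × 10^-4 mol
[BrO3^-]_dilute = 2.496 × 10^-4 / 0.01008 = 0.02476 mol/L
[BrO3^-]_original = 0.02476 × 100.0/20.18 = 0.1227 mol/L

0.1227 mol/L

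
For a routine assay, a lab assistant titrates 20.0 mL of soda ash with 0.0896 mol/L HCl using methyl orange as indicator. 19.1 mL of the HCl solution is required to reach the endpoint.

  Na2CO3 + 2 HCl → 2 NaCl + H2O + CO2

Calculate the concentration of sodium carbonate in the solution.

0.0428 mol/L

n(HCl) = 0.0191 L × 0.0896 mol/L = 1.71 × 10^-3 mol
From the 1:2 mole ratio, n(Na2CO3) = 1/2 × 1.71 × 10^-3 = 8.56 × 10^-4 mol
[Na2CO3] = 8.56 × 10^-4 mol / 0.0200 L = 0.0428 mol/L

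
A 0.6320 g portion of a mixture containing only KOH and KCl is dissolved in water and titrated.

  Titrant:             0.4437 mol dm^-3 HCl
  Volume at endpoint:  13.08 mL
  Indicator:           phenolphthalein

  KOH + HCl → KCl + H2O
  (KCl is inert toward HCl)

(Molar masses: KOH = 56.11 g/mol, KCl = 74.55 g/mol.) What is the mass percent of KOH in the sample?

n(HCl) = 0.01308 × 0.4437 = 5.804 × 10^-3 mol
Let x = n(KOH), y = n(KCl).
Titrant: 1x = 5.804 × 10^-3;  mass: 56.11x + 74.55y = 0.6320
Solving, x = 5.804 × 10^-3 mol, y = 4.109 × 10^-3 mol
mass of KOH = 5.804 × 10^-3 × 56.11 = 0.3256 g
% KOH = 0.3256 / 0.6320 × 100 = 51.53 %

51.53 %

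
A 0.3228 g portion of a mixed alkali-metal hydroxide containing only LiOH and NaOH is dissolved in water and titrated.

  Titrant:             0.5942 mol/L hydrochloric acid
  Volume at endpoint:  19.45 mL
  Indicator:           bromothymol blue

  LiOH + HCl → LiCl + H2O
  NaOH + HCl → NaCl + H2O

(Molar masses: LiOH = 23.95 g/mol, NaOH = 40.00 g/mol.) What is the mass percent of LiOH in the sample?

64.48 %

n(HCl) = 0.01945 × 0.5942 = 0.01156 mol
Let x = n(LiOH), y = n(NaOH).
Titrant: 1x + 1y = 0.01156;  mass: 23.95x + 40.00y = 0.3228
Solving, x = 8.691 × 10^-3 mol, y = 2.866 × 10^-3 mol
mass of LiOH = 8.691 × 10^-3 × 23.95 = 0.2081 g
% LiOH = 0.2081 / 0.3228 × 100 = 64.48 %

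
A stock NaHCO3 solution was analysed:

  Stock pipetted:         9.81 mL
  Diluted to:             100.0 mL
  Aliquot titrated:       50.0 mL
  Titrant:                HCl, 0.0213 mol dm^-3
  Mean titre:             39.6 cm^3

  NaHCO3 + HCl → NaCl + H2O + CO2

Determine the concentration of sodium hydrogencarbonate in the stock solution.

n(HCl) = 0.0396 × 0.0213 = 8.43 × 10^-4 mol
n(NaHCO3) in the aliquot = 8.43 × 10^-4 mol (1:1 ratio)
[NaHCO3]_dilute = 8.43 × 10^-4 / 0.0500 = 0.0169 mol/L
Dilution factor = 100.0 / 9.81 = 10.19
[NaHCO3]_stock = 0.0169 × 10.19 = 0.172 mol/L

0.172 mol/L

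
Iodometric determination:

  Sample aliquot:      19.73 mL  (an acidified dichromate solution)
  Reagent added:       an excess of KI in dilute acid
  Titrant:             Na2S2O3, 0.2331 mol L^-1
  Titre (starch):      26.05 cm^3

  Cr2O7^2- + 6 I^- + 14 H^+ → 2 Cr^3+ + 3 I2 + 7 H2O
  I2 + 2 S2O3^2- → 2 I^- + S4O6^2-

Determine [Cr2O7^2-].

n(S2O3^2-) = 0.02605 × 0.2331 = 6.072 × 10^-3 mol
n(I2) = n(S2O3^2-)/2 = 3.036 × 10^-3 mol
From the 1:3 ratio, n(Cr2O7^2-) in the aliquot = 1/3 × 3.036 × 10^-3 = 1.012 × 10^-3 mol
[Cr2O7^2-] = 1.012 × 10^-3 / 0.01973 = 0.05129 mol/L

0.05129 mol/L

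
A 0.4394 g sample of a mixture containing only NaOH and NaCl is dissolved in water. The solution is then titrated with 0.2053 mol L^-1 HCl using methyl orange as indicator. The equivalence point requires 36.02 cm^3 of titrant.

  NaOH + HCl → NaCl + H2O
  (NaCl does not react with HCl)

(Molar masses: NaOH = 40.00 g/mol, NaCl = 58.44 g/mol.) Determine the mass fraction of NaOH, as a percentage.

n(HCl) = 0.03602 × 0.2053 = 7.395 × 10^-3 mol
Let x = n(NaOH), y = n(NaCl).
Titrant: 1x = 7.395 × 10^-3;  mass: 40.00x + 58.44y = 0.4394
Solving, x = 7.395 × 10^-3 mol, y = 2.457 × 10^-3 mol
mass of NaOH = 7.395 × 10^-3 × 40.00 = 0.2958 g
% NaOH = 0.2958 / 0.4394 × 100 = 67.32 %

67.32 %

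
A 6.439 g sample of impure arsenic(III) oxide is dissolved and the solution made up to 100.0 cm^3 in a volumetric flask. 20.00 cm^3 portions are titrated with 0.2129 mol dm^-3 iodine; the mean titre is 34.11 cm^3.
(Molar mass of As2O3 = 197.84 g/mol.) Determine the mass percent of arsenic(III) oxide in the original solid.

As2O3 + 2 I2 + 2 H2O → As2O5 + 4 HI
n(I2) per titration = 0.03411 × 0.2129 = 7.262 × 10^-3 mol
From the 1:2 ratio, n(As2O3) in each aliquot = 1/2 × 7.262 × 10^-3 = 3.631 × 10^-3 mol
n(As2O3) in the whole flask = 3.631 × 10^-3 × 100.0/20.00 = 0.01816 mol
mass of As2O3 = 0.01816 × 197.84 = 3.592 g
% As2O3 = 3.592 / 6.439 × 100 = 55.78 %

55.78 %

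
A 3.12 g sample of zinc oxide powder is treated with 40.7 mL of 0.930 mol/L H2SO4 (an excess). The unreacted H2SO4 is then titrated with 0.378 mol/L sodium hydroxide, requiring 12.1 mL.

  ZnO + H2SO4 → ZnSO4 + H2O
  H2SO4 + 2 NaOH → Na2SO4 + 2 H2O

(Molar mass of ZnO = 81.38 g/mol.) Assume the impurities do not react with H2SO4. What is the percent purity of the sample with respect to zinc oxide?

n(H2SO4) added = 0.0407 × 0.930 = 0.0379 mol
n(NaOH) used in back-titration = 0.0121 × 0.378 = 4.57 × 10^-3 mol
From the 1:2 ratio, n(H2SO4) left over = 1/2 × 4.57 × 10^-3 = 2.29 × 10^-3 mol
n(H2SO4) consumed by analyte = 0.0379 − 2.29 × 10^-3 = 0.0356 mol
n(ZnO) = 0.0356 mol (1:1 ratio)
mass of ZnO = 0.0356 × 81.38 = 2.89 g
% ZnO = 2.89 / 3.12 × 100 = 92.8 %

92.8 %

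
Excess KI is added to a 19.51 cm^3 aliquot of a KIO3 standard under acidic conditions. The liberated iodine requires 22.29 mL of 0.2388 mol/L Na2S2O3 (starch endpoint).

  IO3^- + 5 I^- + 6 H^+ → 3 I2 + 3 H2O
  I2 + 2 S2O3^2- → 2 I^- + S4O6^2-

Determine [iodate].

n(S2O3^2-) = 0.02229 × 0.2388 = 5.323 × 10^-3 mol
n(I2) = n(S2O3^2-)/2 = 2.661 × 10^-3 mol
From the 1:3 ratio, n(IO3^-) in the aliquot = 1/3 × 2.661 × 10^-3 = 8.871 × 10^-4 mol
[IO3^-] = 8.871 × 10^-4 / 0.01951 = 0.04547 mol/L

0.04547 mol/L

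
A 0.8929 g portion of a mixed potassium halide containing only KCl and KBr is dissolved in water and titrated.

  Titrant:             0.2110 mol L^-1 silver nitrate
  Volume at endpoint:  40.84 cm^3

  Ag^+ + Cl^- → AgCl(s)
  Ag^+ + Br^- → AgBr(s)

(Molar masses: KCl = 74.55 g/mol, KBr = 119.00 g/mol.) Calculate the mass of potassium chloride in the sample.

n(AgNO3) = 0.04084 × 0.2110 = 8.617 × 10^-3 mol
Let x = n(KCl), y = n(KBr).
Titrant: 1x + 1y = 8.617 × 10^-3;  mass: 74.55x + 119.00y = 0.8929
Solving, x = 2.982 × 10^-3 mol, y = 5.635 × 10^-3 mol
mass of KCl = 2.982 × 10^-3 × 74.55 = 0.2223 g

0.2223 g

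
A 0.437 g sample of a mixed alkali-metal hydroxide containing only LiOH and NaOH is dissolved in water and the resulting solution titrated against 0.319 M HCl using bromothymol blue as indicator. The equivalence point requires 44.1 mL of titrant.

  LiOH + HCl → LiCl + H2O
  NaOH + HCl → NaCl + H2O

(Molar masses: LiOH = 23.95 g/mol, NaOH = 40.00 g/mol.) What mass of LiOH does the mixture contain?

n(HCl) = 0.0441 × 0.319 = 0.0141 mol
Let x = n(LiOH), y = n(NaOH).
Titrant: 1x + 1y = 0.0141;  mass: 23.95x + 40.00y = 0.437
Solving, x = 7.83 × 10^-3 mol, y = 6.24 × 10^-3 mol
mass of LiOH = 7.83 × 10^-3 × 23.95 = 0.188 g

0.188 g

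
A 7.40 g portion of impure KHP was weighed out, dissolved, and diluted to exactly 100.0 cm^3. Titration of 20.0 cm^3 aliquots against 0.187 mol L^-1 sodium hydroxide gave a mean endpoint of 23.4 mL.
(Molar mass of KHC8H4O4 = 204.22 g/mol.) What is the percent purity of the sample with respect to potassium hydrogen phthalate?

KHC8H4O4 + NaOH → KNaC8H4O4 + H2O
n(NaOH) per titration = 0.0234 × 0.187 = 4.38 × 10^-3 mol
n(KHC8H4O4) in each aliquot = 4.38 × 10^-3 mol (1:1 ratio)
n(KHC8H4O4) in the whole flask = 4.38 × 10^-3 × 100.0/20.0 = 0.0219 mol
mass of KHC8H4O4 = 0.0219 × 204.22 = 4.47 g
% KHC8H4O4 = 4.47 / 7.40 × 100 = 60.4 %

60.4 %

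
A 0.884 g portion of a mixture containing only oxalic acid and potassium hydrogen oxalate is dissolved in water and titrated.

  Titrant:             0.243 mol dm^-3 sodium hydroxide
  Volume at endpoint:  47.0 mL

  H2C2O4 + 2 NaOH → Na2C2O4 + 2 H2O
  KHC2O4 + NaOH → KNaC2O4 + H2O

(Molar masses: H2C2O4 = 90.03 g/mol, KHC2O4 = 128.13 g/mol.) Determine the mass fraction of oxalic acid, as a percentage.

n(NaOH) = 0.0470 × 0.243 = 0.0114 mol
Let x = n(H2C2O4), y = n(KHC2O4).
Titrant: 2x + 1y = 0.0114;  mass: 90.03x + 128.13y = 0.884
Solving, x = 3.49 × 10^-3 mol, y = 4.45 × 10^-3 mol
mass of H2C2O4 = 3.49 × 10^-3 × 90.03 = 0.314 g
% H2C2O4 = 0.314 / 0.884 × 100 = 35.5 %

35.5 %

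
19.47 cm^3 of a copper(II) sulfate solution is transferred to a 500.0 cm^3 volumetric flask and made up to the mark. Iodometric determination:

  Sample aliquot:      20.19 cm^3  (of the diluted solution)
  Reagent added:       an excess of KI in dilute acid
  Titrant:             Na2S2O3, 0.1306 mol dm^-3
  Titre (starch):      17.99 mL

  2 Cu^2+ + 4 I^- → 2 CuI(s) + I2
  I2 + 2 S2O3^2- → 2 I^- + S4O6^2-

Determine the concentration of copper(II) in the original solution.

n(S2O3^2-) = 0.01799 × 0.1306 = 2.349 × 10^-3 mol
n(I2) = n(S2O3^2-)/2 = 1.175 × 10^-3 mol
From the 2:1 ratio, n(Cu2+) in the aliquot = 2/1 × 1.175 × 10^-3 = 2.349 × 10^-3 mol
[Cu2+]_dilute = 2.349 × 10^-3 / 0.02019 = 0.1164 mol/L
[Cu2+]_original = 0.1164 × 500.0/19.47 = 2.988 mol/L

2.988 mol/L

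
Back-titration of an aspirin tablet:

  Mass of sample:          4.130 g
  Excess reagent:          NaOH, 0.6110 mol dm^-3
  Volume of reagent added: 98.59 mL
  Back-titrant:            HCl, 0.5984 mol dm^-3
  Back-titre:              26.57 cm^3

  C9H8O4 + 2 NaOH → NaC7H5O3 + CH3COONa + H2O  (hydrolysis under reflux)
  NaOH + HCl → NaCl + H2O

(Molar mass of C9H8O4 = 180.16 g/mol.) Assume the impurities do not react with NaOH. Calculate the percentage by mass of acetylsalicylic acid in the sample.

96.71 %

n(NaOH) added = 0.09859 × 0.6110 = 0.06024 mol
n(HCl) used in back-titration = 0.02657 × 0.5984 = 0.01590 mol
n(NaOH) left over = 0.01590 mol (1:1 ratio)
n(NaOH) consumed by analyte = 0.06024 − 0.01590 = 0.04434 mol
From the 1:2 ratio, n(C9H8O4) = 1/2 × 0.04434 = 0.02217 mol
mass of C9H8O4 = 0.02217 × 180.16 = 3.994 g
% C9H8O4 = 3.994 / 4.130 × 100 = 96.71 %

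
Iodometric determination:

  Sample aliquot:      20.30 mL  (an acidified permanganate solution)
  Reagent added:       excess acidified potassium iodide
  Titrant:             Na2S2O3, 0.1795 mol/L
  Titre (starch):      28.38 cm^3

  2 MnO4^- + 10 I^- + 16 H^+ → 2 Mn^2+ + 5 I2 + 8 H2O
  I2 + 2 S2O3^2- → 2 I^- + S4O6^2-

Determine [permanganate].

0.05019 mol/L

n(S2O3^2-) = 0.02838 × 0.1795 = 5.094 × 10^-3 mol
n(I2) = n(S2O3^2-)/2 = 2.547 × 10^-3 mol
From the 2:5 ratio, n(MnO4^-) in the aliquot = 2/5 × 2.547 × 10^-3 = 1.019 × 10^-3 mol
[MnO4^-] = 1.019 × 10^-3 / 0.02030 = 0.05019 mol/L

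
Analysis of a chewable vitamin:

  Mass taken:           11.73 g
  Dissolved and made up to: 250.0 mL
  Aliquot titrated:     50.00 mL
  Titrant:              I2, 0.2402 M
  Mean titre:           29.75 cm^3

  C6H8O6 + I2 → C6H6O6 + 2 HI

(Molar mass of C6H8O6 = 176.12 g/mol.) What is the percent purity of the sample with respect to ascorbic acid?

53.65 %

n(I2) per titration = 0.02975 × 0.2402 = 7.146 × 10^-3 mol
n(C6H8O6) in each aliquot = 7.146 × 10^-3 mol (1:1 ratio)
n(C6H8O6) in the whole flask = 7.146 × 10^-3 × 250.0/50.00 = 0.03573 mol
mass of C6H8O6 = 0.03573 × 176.12 = 6.293 g
% C6H8O6 = 6.293 / 11.73 × 100 = 53.65 %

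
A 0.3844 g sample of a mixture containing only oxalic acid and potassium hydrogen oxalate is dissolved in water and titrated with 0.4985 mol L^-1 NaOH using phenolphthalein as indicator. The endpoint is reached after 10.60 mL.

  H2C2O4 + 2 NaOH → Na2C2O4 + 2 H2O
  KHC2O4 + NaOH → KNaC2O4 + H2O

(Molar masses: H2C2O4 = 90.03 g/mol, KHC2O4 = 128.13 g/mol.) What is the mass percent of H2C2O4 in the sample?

n(NaOH) = 0.01060 × 0.4985 = 5.284 × 10^-3 mol
Let x = n(H2C2O4), y = n(KHC2O4).
Titrant: 2x + 1y = 5.284 × 10^-3;  mass: 90.03x + 128.13y = 0.3844
Solving, x = 1.761 × 10^-3 mol, y = 1.763 × 10^-3 mol
mass of H2C2O4 = 1.761 × 10^-3 × 90.03 = 0.1585 g
% H2C2O4 = 0.1585 / 0.3844 × 100 = 41.23 %

41.23 %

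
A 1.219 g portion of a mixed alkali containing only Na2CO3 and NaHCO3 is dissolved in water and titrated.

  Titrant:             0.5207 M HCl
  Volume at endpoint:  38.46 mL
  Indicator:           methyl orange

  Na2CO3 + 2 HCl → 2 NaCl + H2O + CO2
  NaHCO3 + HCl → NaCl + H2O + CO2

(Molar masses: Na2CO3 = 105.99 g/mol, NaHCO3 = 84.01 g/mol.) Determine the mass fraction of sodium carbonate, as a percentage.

n(HCl) = 0.03846 × 0.5207 = 0.02003 mol
Let x = n(Na2CO3), y = n(NaHCO3).
Titrant: 2x + 1y = 0.02003;  mass: 105.99x + 84.01y = 1.219
Solving, x = 7.470 × 10^-3 mol, y = 5.085 × 10^-3 mol
mass of Na2CO3 = 7.470 × 10^-3 × 105.99 = 0.7918 g
% Na2CO3 = 0.7918 / 1.219 × 100 = 64.95 %

64.95 %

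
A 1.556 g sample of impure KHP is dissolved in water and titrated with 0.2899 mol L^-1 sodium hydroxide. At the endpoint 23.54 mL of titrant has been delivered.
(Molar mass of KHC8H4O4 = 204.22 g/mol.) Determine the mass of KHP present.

1.394 g

KHC8H4O4 + NaOH → KNaC8H4O4 + H2O
n(NaOH) = 0.02354 L × 0.2899 mol/L = 6.824 × 10^-3 mol
n(KHC8H4O4) = 6.824 × 10^-3 mol (1:1 ratio)
mass of KHC8H4O4 = 6.824 × 10^-3 × 204.22 g/mol = 1.394 g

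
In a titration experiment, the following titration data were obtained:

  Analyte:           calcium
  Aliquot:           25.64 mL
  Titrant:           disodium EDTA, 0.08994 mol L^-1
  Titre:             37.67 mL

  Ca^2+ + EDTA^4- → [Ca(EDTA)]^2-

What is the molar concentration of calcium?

0.1321 mol/L

n(EDTA) = 0.03767 L × 0.08994 mol/L = 3.388 × 10^-3 mol
n(Ca2+) = 3.388 × 10^-3 mol (1:1 mole ratio)
[Ca2+] = 3.388 × 10^-3 mol / 0.02564 L = 0.1321 mol/L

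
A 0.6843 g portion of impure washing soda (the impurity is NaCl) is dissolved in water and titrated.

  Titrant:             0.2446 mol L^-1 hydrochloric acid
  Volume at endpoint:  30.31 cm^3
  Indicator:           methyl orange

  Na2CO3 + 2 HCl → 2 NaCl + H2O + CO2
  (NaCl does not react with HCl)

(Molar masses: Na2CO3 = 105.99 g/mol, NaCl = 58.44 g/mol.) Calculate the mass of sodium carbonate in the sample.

0.3929 g

n(HCl) = 0.03031 × 0.2446 = 7.414 × 10^-3 mol
Let x = n(Na2CO3), y = n(NaCl).
Titrant: 2x = 7.414 × 10^-3;  mass: 105.99x + 58.44y = 0.6843
Solving, x = 3.707 × 10^-3 mol, y = 4.986 × 10^-3 mol
mass of Na2CO3 = 3.707 × 10^-3 × 105.99 = 0.3929 g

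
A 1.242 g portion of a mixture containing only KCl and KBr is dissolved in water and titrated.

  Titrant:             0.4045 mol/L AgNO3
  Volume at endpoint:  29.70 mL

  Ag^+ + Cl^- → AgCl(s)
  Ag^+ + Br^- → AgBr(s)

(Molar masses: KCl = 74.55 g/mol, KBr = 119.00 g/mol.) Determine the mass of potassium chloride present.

0.3147 g

n(AgNO3) = 0.02970 × 0.4045 = 0.01201 mol
Let x = n(KCl), y = n(KBr).
Titrant: 1x + 1y = 0.01201;  mass: 74.55x + 119.00y = 1.242
Solving, x = 4.221 × 10^-3 mol, y = 7.793 × 10^-3 mol
mass of KCl = 4.221 × 10^-3 × 74.55 = 0.3147 g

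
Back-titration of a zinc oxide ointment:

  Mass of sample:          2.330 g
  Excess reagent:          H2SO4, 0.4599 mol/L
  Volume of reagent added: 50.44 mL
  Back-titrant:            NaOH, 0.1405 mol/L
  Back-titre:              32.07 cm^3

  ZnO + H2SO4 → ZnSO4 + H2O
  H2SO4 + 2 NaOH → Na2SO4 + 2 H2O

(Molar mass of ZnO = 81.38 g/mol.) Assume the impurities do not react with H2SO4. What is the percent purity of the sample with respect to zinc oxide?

n(H2SO4) added = 0.05044 × 0.4599 = 0.02320 mol
n(NaOH) used in back-titration = 0.03207 × 0.1405 = 4.506 × 10^-3 mol
From the 1:2 ratio, n(H2SO4) left over = 1/2 × 4.506 × 10^-3 = 2.253 × 10^-3 mol
n(H2SO4) consumed by analyte = 0.02320 − 2.253 × 10^-3 = 0.02094 mol
n(ZnO) = 0.02094 mol (1:1 ratio)
mass of ZnO = 0.02094 × 81.38 = 1.704 g
% ZnO = 1.704 / 2.330 × 100 = 73.15 %

73.15 %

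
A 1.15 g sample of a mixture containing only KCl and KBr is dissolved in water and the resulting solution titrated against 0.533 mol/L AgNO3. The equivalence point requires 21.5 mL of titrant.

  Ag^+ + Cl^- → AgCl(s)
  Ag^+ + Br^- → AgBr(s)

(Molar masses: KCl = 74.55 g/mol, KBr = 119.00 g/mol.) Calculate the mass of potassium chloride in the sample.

n(AgNO3) = 0.0215 × 0.533 = 0.0115 mol
Let x = n(KCl), y = n(KBr).
Titrant: 1x + 1y = 0.0115;  mass: 74.55x + 119.00y = 1.15
Solving, x = 4.81 × 10^-3 mol, y = 6.65 × 10^-3 mol
mass of KCl = 4.81 × 10^-3 × 74.55 = 0.358 g

0.358 g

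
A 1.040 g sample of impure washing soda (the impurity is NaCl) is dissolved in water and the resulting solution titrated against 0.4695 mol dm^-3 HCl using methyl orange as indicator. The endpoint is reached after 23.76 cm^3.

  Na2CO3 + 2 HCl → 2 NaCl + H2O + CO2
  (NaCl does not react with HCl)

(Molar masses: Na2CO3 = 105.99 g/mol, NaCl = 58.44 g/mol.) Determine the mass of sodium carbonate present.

n(HCl) = 0.02376 × 0.4695 = 0.01116 mol
Let x = n(Na2CO3), y = n(NaCl).
Titrant: 2x = 0.01116;  mass: 105.99x + 58.44y = 1.040
Solving, x = 5.578 × 10^-3 mol, y = 7.680 × 10^-3 mol
mass of Na2CO3 = 5.578 × 10^-3 × 105.99 = 0.5912 g

0.5912 g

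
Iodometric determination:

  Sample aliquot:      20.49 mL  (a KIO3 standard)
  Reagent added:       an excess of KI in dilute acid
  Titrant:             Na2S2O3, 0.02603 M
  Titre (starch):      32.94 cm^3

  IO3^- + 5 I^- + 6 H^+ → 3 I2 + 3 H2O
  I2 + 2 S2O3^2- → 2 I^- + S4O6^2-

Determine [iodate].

n(S2O3^2-) = 0.03294 × 0.02603 = 8.574 × 10^-4 mol
n(I2) = n(S2O3^2-)/2 = 4.287 × 10^-4 mol
From the 1:3 ratio, n(IO3^-) in the aliquot = 1/3 × 4.287 × 10^-4 = 1.429 × 10^-4 mol
[IO3^-] = 1.429 × 10^-4 / 0.02049 = 0.006974 mol/L

0.006974 M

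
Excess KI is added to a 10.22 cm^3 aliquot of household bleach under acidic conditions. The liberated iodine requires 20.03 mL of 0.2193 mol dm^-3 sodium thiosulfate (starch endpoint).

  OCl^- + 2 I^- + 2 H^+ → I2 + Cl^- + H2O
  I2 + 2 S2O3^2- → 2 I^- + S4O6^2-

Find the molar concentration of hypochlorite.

n(S2O3^2-) = 0.02003 × 0.2193 = 4.393 × 10^-3 mol
n(I2) = n(S2O3^2-)/2 = 2.196 × 10^-3 mol
n(OCl^-) in the aliquot = 2.196 × 10^-3 mol (1:1 ratio)
[OCl^-] = 2.196 × 10^-3 / 0.01022 = 0.2149 mol/L

0.2149 mol/L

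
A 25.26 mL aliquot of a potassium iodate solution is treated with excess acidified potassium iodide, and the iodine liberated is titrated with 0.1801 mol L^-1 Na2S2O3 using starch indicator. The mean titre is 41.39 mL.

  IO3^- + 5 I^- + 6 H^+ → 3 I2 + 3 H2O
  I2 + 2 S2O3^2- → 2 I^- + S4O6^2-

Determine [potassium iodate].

n(S2O3^2-) = 0.04139 × 0.1801 = 7.454 × 10^-3 mol
n(I2) = n(S2O3^2-)/2 = 3.727 × 10^-3 mol
From the 1:3 ratio, n(IO3^-) in the aliquot = 1/3 × 3.727 × 10^-3 = 1.242 × 10^-3 mol
[IO3^-] = 1.242 × 10^-3 / 0.02526 = 0.04918 mol/L

0.04918 mol/L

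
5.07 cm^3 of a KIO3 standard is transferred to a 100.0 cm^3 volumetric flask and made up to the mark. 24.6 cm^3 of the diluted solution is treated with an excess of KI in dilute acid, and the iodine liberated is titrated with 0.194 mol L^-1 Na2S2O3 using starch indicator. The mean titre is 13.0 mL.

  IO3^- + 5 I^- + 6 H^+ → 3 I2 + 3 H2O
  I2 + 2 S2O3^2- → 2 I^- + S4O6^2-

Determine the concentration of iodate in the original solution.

0.337 mol/L

n(S2O3^2-) = 0.0130 × 0.194 = 2.52 × 10^-3 mol
n(I2) = n(S2O3^2-)/2 = 1.26 × 10^-3 mol
From the 1:3 ratio, n(IO3^-) in the aliquot = 1/3 × 1.26 × 10^-3 = 4.20 × 10^-4 mol
[IO3^-]_dilute = 4.20 × 10^-4 / 0.0246 = 0.0171 mol/L
[IO3^-]_original = 0.0171 × 100.0/5.07 = 0.337 mol/L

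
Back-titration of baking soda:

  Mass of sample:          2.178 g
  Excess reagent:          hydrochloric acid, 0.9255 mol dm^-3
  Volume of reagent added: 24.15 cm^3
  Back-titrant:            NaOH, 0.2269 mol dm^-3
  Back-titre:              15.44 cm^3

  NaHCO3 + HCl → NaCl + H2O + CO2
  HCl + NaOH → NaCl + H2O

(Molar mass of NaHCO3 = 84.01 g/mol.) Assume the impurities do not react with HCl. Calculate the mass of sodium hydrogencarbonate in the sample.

n(HCl) added = 0.02415 × 0.9255 = 0.02235 mol
n(NaOH) used in back-titration = 0.01544 × 0.2269 = 3.503 × 10^-3 mol
n(HCl) left over = 3.503 × 10^-3 mol (1:1 ratio)
n(HCl) consumed by analyte = 0.02235 − 3.503 × 10^-3 = 0.01885 mol
n(NaHCO3) = 0.01885 mol (1:1 ratio)
mass of NaHCO3 = 0.01885 × 84.01 = 1.583 g

1.583 g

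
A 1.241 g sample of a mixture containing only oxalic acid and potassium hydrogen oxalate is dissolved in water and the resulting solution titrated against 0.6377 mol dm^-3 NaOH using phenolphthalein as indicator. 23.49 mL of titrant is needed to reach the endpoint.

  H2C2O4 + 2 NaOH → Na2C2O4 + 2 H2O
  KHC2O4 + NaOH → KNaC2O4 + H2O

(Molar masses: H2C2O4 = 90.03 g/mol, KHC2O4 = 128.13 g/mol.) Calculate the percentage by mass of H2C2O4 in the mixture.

n(NaOH) = 0.02349 × 0.6377 = 0.01498 mol
Let x = n(H2C2O4), y = n(KHC2O4).
Titrant: 2x + 1y = 0.01498;  mass: 90.03x + 128.13y = 1.241
Solving, x = 4.081 × 10^-3 mol, y = 6.818 × 10^-3 mol
mass of H2C2O4 = 4.081 × 10^-3 × 90.03 = 0.3674 g
% H2C2O4 = 0.3674 / 1.241 × 100 = 29.60 %

29.60 %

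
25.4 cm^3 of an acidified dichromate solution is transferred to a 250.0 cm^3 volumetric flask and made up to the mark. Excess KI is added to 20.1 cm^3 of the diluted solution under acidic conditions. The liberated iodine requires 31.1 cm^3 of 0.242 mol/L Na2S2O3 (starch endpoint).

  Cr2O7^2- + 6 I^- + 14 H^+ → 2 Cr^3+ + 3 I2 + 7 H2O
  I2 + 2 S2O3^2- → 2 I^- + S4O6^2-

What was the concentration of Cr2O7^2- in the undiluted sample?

0.614 mol/L

n(S2O3^2-) = 0.0311 × 0.242 = 7.53 × 10^-3 mol
n(I2) = n(S2O3^2-)/2 = 3.76 × 10^-3 mol
From the 1:3 ratio, n(Cr2O7^2-) in the aliquot = 1/3 × 3.76 × 10^-3 = 1.25 × 10^-3 mol
[Cr2O7^2-]_dilute = 1.25 × 10^-3 / 0.0201 = 0.0624 mol/L
[Cr2O7^2-]_original = 0.0624 × 250.0/25.4 = 0.614 mol/L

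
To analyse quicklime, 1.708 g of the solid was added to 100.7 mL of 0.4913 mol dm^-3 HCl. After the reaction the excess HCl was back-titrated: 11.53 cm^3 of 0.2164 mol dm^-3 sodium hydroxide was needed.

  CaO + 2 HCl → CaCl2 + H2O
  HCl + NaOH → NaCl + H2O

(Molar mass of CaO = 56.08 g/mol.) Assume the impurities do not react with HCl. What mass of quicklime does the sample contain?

n(HCl) added = 0.1007 × 0.4913 = 0.04947 mol
n(NaOH) used in back-titration = 0.01153 × 0.2164 = 2.495 × 10^-3 mol
n(HCl) left over = 2.495 × 10^-3 mol (1:1 ratio)
n(HCl) consumed by analyte = 0.04947 − 2.495 × 10^-3 = 0.04698 mol
From the 1:2 ratio, n(CaO) = 1/2 × 0.04698 = 0.02349 mol
mass of CaO = 0.02349 × 56.08 = 1.317 g

1.317 g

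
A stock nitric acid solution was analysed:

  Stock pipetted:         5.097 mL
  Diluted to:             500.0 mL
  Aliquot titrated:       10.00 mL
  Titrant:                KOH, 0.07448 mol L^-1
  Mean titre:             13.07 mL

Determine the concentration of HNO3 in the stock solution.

HNO3 + KOH → KNO3 + H2O
n(KOH) = 0.01307 × 0.07448 = 9.735 × 10^-4 mol
n(HNO3) in the aliquot = 9.735 × 10^-4 mol (1:1 ratio)
[HNO3]_dilute = 9.735 × 10^-4 / 0.01000 = 0.09735 mol/L
Dilution factor = 500.0 / 5.097 = 98.10
[HNO3]_stock = 0.09735 × 98.10 = 9.549 mol/L

9.549 mol/L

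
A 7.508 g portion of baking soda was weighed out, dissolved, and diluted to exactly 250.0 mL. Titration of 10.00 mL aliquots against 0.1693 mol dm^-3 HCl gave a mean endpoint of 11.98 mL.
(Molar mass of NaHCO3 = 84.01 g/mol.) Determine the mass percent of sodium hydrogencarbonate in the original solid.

NaHCO3 + HCl → NaCl + H2O + CO2
n(HCl) per titration = 0.01198 × 0.1693 = 2.028 × 10^-3 mol
n(NaHCO3) in each aliquot = 2.028 × 10^-3 mol (1:1 ratio)
n(NaHCO3) in the whole flask = 2.028 × 10^-3 × 250.0/10.00 = 0.05071 mol
mass of NaHCO3 = 0.05071 × 84.01 = 4.260 g
% NaHCO3 = 4.260 / 7.508 × 100 = 56.74 %

56.74 %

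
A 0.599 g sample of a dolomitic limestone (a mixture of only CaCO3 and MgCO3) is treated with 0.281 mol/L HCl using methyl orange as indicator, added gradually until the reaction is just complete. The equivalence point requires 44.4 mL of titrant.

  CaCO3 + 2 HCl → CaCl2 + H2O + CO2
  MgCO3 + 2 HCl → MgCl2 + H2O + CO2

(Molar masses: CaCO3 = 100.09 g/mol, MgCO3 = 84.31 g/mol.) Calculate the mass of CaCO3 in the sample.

0.463 g

n(HCl) = 0.0444 × 0.281 = 0.0125 mol
Let x = n(CaCO3), y = n(MgCO3).
Titrant: 2x + 2y = 0.0125;  mass: 100.09x + 84.31y = 0.599
Solving, x = 4.63 × 10^-3 mol, y = 1.61 × 10^-3 mol
mass of CaCO3 = 4.63 × 10^-3 × 100.09 = 0.463 g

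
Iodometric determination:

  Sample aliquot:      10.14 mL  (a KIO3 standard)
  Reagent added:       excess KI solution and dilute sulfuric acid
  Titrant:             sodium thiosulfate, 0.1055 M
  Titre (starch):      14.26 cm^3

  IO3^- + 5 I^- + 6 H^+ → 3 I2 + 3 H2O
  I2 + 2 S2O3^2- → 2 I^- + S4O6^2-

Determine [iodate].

n(S2O3^2-) = 0.01426 × 0.1055 = 1.504 × 10^-3 mol
n(I2) = n(S2O3^2-)/2 = 7.522 × 10^-4 mol
From the 1:3 ratio, n(IO3^-) in the aliquot = 1/3 × 7.522 × 10^-4 = 2.507 × 10^-4 mol
[IO3^-] = 2.507 × 10^-4 / 0.01014 = 0.02473 mol/L

0.02473 M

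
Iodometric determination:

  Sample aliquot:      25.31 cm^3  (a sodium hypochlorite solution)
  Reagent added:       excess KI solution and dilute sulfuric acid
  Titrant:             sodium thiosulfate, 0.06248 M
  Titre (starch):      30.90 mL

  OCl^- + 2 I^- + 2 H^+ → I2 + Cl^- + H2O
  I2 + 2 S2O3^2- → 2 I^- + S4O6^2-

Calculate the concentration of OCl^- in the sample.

n(S2O3^2-) = 0.03090 × 0.06248 = 1.931 × 10^-3 mol
n(I2) = n(S2O3^2-)/2 = 9.653 × 10^-4 mol
n(OCl^-) in the aliquot = 9.653 × 10^-4 mol (1:1 ratio)
[OCl^-] = 9.653 × 10^-4 / 0.02531 = 0.03814 mol/L

0.03814 M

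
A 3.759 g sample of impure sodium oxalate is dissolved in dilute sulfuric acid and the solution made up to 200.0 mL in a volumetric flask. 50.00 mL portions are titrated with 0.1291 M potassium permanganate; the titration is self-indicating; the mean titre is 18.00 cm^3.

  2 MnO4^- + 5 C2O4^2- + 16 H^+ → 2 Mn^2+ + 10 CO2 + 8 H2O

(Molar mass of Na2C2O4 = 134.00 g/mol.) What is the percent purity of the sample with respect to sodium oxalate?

82.84 %

n(KMnO4) per titration = 0.01800 × 0.1291 = 2.324 × 10^-3 mol
From the 5:2 ratio, n(Na2C2O4) in each aliquot = 5/2 × 2.324 × 10^-3 = 5.809 × 10^-3 mol
n(Na2C2O4) in the whole flask = 5.809 × 10^-3 × 200.0/50.00 = 0.02324 mol
mass of Na2C2O4 = 0.02324 × 134.00 = 3.114 g
% Na2C2O4 = 3.114 / 3.759 × 100 = 82.84 %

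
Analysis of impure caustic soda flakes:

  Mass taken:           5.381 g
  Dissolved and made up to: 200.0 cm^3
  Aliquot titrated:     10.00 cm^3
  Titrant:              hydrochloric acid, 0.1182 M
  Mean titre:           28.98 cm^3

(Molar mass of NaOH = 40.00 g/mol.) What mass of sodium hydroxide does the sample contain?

2.740 g

NaOH + HCl → NaCl + H2O
n(HCl) per titration = 0.02898 × 0.1182 = 3.425 × 10^-3 mol
n(NaOH) in each aliquot = 3.425 × 10^-3 mol (1:1 ratio)
n(NaOH) in the whole flask = 3.425 × 10^-3 × 200.0/10.00 = 0.06851 mol
mass of NaOH = 0.06851 × 40.00 = 2.740 g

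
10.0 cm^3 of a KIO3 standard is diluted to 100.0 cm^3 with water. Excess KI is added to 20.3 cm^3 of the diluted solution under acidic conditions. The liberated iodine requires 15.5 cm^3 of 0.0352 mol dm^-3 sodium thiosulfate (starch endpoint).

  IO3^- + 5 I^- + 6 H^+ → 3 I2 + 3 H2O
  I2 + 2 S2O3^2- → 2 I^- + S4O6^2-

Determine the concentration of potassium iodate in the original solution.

0.0448 mol/L

n(S2O3^2-) = 0.0155 × 0.0352 = 5.46 × 10^-4 mol
n(I2) = n(S2O3^2-)/2 = 2.73 × 10^-4 mol
From the 1:3 ratio, n(IO3^-) in the aliquot = 1/3 × 2.73 × 10^-4 = 9.09 × 10^-5 mol
[IO3^-]_dilute = 9.09 × 10^-5 / 0.0203 = 0.00448 mol/L
[IO3^-]_original = 0.00448 × 100.0/10.0 = 0.0448 mol/L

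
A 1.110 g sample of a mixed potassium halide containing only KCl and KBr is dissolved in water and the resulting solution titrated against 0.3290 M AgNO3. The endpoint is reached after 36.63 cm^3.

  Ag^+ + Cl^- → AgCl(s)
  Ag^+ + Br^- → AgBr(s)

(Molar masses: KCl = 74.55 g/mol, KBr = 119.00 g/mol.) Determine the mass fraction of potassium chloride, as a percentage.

48.97 %

n(AgNO3) = 0.03663 × 0.3290 = 0.01205 mol
Let x = n(KCl), y = n(KBr).
Titrant: 1x + 1y = 0.01205;  mass: 74.55x + 119.00y = 1.110
Solving, x = 7.291 × 10^-3 mol, y = 4.760 × 10^-3 mol
mass of KCl = 7.291 × 10^-3 × 74.55 = 0.5436 g
% KCl = 0.5436 / 1.110 × 100 = 48.97 %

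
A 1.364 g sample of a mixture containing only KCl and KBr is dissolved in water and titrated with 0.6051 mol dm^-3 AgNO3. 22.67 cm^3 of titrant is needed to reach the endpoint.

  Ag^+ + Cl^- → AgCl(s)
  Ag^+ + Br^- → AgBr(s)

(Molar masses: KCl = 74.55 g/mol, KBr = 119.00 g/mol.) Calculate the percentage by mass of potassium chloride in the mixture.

n(AgNO3) = 0.02267 × 0.6051 = 0.01372 mol
Let x = n(KCl), y = n(KBr).
Titrant: 1x + 1y = 0.01372;  mass: 74.55x + 119.00y = 1.364
Solving, x = 6.038 × 10^-3 mol, y = 7.679 × 10^-3 mol
mass of KCl = 6.038 × 10^-3 × 74.55 = 0.4501 g
% KCl = 0.4501 / 1.364 × 100 = 33.00 %

33.00 %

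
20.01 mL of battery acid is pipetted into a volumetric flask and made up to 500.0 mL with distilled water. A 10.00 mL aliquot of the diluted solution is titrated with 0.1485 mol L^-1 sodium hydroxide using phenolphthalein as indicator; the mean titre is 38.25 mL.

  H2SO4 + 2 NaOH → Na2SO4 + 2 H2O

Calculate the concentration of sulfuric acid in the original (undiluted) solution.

7.097 mol/L

n(NaOH) = 0.03825 × 0.1485 = 5.680 × 10^-3 mol
From the 1:2 ratio, n(H2SO4) in the aliquot = 1/2 × 5.680 × 10^-3 = 2.840 × 10^-3 mol
[H2SO4]_dilute = 2.840 × 10^-3 / 0.01000 = 0.2840 mol/L
Dilution factor = 500.0 / 20.01 = 24.99
[H2SO4]_stock = 0.2840 × 24.99 = 7.097 mol/L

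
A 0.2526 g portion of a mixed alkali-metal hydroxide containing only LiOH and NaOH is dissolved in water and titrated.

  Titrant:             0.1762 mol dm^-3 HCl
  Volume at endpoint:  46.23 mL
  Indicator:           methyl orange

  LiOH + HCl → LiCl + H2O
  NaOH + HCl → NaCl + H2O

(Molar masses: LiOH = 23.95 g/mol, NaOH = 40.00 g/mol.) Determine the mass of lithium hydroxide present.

n(HCl) = 0.04623 × 0.1762 = 8.146 × 10^-3 mol
Let x = n(LiOH), y = n(NaOH).
Titrant: 1x + 1y = 8.146 × 10^-3;  mass: 23.95x + 40.00y = 0.2526
Solving, x = 4.563 × 10^-3 mol, y = 3.583 × 10^-3 mol
mass of LiOH = 4.563 × 10^-3 × 23.95 = 0.1093 g

0.1093 g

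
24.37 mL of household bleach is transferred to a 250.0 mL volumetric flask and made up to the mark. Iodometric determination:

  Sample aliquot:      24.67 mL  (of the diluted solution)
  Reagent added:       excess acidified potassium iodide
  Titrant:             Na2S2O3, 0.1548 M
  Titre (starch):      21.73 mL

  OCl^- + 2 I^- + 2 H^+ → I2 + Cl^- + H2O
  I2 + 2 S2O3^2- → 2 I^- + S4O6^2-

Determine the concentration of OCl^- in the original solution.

n(S2O3^2-) = 0.02173 × 0.1548 = 3.364 × 10^-3 mol
n(I2) = n(S2O3^2-)/2 = 1.682 × 10^-3 mol
n(OCl^-) in the aliquot = 1.682 × 10^-3 mol (1:1 ratio)
[OCl^-]_dilute = 1.682 × 10^-3 / 0.02467 = 0.06818 mol/L
[OCl^-]_original = 0.06818 × 250.0/24.37 = 0.6994 mol/L

0.6994 M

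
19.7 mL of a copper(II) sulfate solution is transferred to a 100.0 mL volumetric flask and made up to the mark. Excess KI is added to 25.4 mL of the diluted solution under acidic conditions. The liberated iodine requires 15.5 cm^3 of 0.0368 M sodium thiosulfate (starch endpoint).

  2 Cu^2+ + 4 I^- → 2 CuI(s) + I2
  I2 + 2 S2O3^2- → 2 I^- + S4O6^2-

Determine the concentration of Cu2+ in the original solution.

n(S2O3^2-) = 0.0155 × 0.0368 = 5.70 × 10^-4 mol
n(I2) = n(S2O3^2-)/2 = 2.85 × 10^-4 mol
From the 2:1 ratio, n(Cu2+) in the aliquot = 2/1 × 2.85 × 10^-4 = 5.70 × 10^-4 mol
[Cu2+]_dilute = 5.70 × 10^-4 / 0.0254 = 0.0225 mol/L
[Cu2+]_original = 0.0225 × 100.0/19.7 = 0.114 mol/L

0.114 M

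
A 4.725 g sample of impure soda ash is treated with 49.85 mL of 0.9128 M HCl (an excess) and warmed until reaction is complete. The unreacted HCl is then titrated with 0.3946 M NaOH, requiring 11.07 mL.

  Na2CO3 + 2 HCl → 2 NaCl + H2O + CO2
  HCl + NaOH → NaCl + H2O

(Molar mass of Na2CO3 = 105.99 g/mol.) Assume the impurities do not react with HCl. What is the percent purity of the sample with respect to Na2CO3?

n(HCl) added = 0.04985 × 0.9128 = 0.04550 mol
n(NaOH) used in back-titration = 0.01107 × 0.3946 = 4.368 × 10^-3 mol
n(HCl) left over = 4.368 × 10^-3 mol (1:1 ratio)
n(HCl) consumed by analyte = 0.04550 − 4.368 × 10^-3 = 0.04113 mol
From the 1:2 ratio, n(Na2CO3) = 1/2 × 0.04113 = 0.02057 mol
mass of Na2CO3 = 0.02057 × 105.99 = 2.180 g
% Na2CO3 = 2.180 / 4.725 × 100 = 46.14 %

46.14 %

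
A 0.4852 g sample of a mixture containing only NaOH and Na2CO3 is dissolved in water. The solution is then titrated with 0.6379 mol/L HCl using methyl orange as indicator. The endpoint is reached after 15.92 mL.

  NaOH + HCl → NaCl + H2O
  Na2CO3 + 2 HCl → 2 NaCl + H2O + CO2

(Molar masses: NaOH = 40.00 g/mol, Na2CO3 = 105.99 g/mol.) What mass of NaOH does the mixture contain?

0.1631 g

n(HCl) = 0.01592 × 0.6379 = 0.01016 mol
Let x = n(NaOH), y = n(Na2CO3).
Titrant: 1x + 2y = 0.01016;  mass: 40.00x + 105.99y = 0.4852
Solving, x = 4.077 × 10^-3 mol, y = 3.039 × 10^-3 mol
mass of NaOH = 4.077 × 10^-3 × 40.00 = 0.1631 g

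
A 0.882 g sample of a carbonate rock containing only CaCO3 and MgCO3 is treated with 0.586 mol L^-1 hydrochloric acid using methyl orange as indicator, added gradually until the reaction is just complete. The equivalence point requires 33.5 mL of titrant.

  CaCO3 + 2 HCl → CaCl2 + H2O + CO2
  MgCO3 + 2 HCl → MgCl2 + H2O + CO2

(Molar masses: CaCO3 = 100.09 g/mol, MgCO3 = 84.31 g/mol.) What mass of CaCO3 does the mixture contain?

n(HCl) = 0.0335 × 0.586 = 0.0196 mol
Let x = n(CaCO3), y = n(MgCO3).
Titrant: 2x + 2y = 0.0196;  mass: 100.09x + 84.31y = 0.882
Solving, x = 3.45 × 10^-3 mol, y = 6.36 × 10^-3 mol
mass of CaCO3 = 3.45 × 10^-3 × 100.09 = 0.345 g

0.345 g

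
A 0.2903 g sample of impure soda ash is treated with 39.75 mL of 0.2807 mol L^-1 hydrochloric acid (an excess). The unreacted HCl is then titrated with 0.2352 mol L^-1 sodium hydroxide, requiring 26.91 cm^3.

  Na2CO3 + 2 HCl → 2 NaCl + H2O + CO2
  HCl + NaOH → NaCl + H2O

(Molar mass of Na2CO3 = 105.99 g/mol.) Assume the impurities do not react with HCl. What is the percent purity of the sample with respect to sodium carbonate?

88.15 %

n(HCl) added = 0.03975 × 0.2807 = 0.01116 mol
n(NaOH) used in back-titration = 0.02691 × 0.2352 = 6.329 × 10^-3 mol
n(HCl) left over = 6.329 × 10^-3 mol (1:1 ratio)
n(HCl) consumed by analyte = 0.01116 − 6.329 × 10^-3 = 4.829 × 10^-3 mol
From the 1:2 ratio, n(Na2CO3) = 1/2 × 4.829 × 10^-3 = 2.414 × 10^-3 mol
mass of Na2CO3 = 2.414 × 10^-3 × 105.99 = 0.2559 g
% Na2CO3 = 0.2559 / 0.2903 × 100 = 88.15 %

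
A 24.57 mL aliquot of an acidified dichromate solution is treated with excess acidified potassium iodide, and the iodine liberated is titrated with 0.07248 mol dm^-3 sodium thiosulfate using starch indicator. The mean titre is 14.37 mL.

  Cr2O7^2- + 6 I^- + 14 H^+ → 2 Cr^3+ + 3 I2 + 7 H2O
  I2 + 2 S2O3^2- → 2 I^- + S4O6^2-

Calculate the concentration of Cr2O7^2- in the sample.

0.007065 mol/L

n(S2O3^2-) = 0.01437 × 0.07248 = 1.042 × 10^-3 mol
n(I2) = n(S2O3^2-)/2 = 5.208 × 10^-4 mol
From the 1:3 ratio, n(Cr2O7^2-) in the aliquot = 1/3 × 5.208 × 10^-4 = 1.736 × 10^-4 mol
[Cr2O7^2-] = 1.736 × 10^-4 / 0.02457 = 0.007065 mol/L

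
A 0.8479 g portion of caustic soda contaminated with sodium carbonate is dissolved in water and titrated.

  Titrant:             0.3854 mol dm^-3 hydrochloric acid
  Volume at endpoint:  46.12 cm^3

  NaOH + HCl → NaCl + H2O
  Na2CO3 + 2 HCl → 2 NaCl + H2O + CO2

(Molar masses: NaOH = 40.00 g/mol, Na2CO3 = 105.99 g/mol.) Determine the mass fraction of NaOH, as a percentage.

34.15 %

n(HCl) = 0.04612 × 0.3854 = 0.01777 mol
Let x = n(NaOH), y = n(Na2CO3).
Titrant: 1x + 2y = 0.01777;  mass: 40.00x + 105.99y = 0.8479
Solving, x = 7.239 × 10^-3 mol, y = 5.268 × 10^-3 mol
mass of NaOH = 7.239 × 10^-3 × 40.00 = 0.2895 g
% NaOH = 0.2895 / 0.8479 × 100 = 34.15 %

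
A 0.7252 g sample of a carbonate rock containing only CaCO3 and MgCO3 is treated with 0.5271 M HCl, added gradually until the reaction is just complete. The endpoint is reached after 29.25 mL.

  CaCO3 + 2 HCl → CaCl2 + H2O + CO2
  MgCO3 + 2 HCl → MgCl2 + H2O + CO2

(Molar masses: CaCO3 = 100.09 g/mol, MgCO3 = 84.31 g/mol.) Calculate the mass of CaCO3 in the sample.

0.4774 g

n(HCl) = 0.02925 × 0.5271 = 0.01542 mol
Let x = n(CaCO3), y = n(MgCO3).
Titrant: 2x + 2y = 0.01542;  mass: 100.09x + 84.31y = 0.7252
Solving, x = 4.770 × 10^-3 mol, y = 2.939 × 10^-3 mol
mass of CaCO3 = 4.770 × 10^-3 × 100.09 = 0.4774 g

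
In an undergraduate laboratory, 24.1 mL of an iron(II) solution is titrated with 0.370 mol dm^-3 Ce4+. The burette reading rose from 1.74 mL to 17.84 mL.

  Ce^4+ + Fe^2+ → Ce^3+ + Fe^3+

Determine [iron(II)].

0.247 mol/L

n(Ce4+) = 0.0161 L × 0.370 mol/L = 5.96 × 10^-3 mol
n(Fe2+) = 5.96 × 10^-3 mol (1:1 mole ratio)
[Fe2+] = 5.96 × 10^-3 mol / 0.0241 L = 0.247 mol/L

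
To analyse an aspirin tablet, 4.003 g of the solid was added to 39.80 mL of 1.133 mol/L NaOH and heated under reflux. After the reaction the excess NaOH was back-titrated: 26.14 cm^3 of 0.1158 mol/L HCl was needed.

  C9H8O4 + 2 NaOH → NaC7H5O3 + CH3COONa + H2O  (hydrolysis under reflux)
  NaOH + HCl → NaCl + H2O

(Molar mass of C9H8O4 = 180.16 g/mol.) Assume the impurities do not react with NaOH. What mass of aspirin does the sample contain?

n(NaOH) added = 0.03980 × 1.133 = 0.04509 mol
n(HCl) used in back-titration = 0.02614 × 0.1158 = 3.027 × 10^-3 mol
n(NaOH) left over = 3.027 × 10^-3 mol (1:1 ratio)
n(NaOH) consumed by analyte = 0.04509 − 3.027 × 10^-3 = 0.04207 mol
From the 1:2 ratio, n(C9H8O4) = 1/2 × 0.04207 = 0.02103 mol
mass of C9H8O4 = 0.02103 × 180.16 = 3.789 g

3.789 g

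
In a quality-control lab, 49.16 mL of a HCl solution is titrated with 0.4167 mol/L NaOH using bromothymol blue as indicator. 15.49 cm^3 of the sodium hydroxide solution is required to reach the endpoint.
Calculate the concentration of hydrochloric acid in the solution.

HCl + NaOH → NaCl + H2O
n(NaOH) = 0.01549 L × 0.4167 mol/L = 6.455 × 10^-3 mol
n(HCl) = 6.455 × 10^-3 mol (1:1 mole ratio)
[HCl] = 6.455 × 10^-3 mol / 0.04916 L = 0.1313 mol/L

0.1313 mol/L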